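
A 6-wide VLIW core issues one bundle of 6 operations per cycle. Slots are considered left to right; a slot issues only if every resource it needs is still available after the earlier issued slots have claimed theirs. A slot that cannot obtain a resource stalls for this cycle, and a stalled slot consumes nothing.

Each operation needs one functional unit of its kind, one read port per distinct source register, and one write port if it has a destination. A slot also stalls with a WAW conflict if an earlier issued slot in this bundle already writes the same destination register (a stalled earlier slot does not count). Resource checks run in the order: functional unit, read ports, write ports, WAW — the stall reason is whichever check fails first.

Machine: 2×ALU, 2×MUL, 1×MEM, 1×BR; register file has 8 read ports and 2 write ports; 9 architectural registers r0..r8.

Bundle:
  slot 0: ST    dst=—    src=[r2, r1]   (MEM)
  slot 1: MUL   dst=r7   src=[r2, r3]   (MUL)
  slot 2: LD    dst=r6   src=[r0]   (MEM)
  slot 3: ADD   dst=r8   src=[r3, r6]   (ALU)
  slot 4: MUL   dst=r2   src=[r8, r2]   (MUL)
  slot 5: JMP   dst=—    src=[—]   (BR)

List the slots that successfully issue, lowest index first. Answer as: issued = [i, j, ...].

slot 0 (MEM): ISSUE — free A2,Mu2,Ld0,B1 rp6 wp2
slot 1 (MUL): ISSUE — free A2,Mu1,Ld0,B1 rp4 wp1
slot 2 (MEM): stall FU — free A2,Mu1,Ld0,B1 rp4 wp1
slot 3 (ALU): ISSUE — free A1,Mu1,Ld0,B1 rp2 wp0
slot 4 (MUL): stall WR_PORT — free A1,Mu1,Ld0,B1 rp2 wp0
slot 5 (BR): ISSUE — free A1,Mu1,Ld0,B0 rp2 wp0

issued = [0, 1, 3, 5]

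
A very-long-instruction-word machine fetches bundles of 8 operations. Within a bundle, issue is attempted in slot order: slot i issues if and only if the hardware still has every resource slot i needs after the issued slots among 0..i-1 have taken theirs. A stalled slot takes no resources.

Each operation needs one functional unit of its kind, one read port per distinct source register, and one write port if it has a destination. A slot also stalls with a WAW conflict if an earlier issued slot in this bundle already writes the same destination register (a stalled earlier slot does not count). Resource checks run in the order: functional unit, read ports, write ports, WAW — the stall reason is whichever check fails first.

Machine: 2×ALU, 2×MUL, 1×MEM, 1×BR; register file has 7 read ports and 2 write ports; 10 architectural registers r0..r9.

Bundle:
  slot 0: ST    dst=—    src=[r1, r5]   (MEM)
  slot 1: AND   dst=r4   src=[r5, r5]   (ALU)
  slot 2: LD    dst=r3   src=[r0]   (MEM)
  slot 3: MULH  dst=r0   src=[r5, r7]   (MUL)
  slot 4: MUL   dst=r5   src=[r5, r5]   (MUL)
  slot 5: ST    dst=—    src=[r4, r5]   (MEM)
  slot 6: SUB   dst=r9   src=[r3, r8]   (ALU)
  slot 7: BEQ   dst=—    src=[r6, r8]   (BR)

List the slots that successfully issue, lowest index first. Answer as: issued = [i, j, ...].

issued = [0, 1, 3, 7]

[0] MEM needs rd=2 wr=0: ok; after: ALU=2 MUL=2 MEM=0 BR=1, R=5, W=2
[1] ALU needs rd=1 wr=1: ok; after: ALU=1 MUL=2 MEM=0 BR=1, R=4, W=1
[2] MEM needs rd=1 wr=1: FU; after: ALU=1 MUL=2 MEM=0 BR=1, R=4, W=1
[3] MUL needs rd=2 wr=1: ok; after: ALU=1 MUL=1 MEM=0 BR=1, R=2, W=0
[4] MUL needs rd=1 wr=1: WR_PORT; after: ALU=1 MUL=1 MEM=0 BR=1, R=2, W=0
[5] MEM needs rd=2 wr=0: FU; after: ALU=1 MUL=1 MEM=0 BR=1, R=2, W=0
[6] ALU needs rd=2 wr=1: WR_PORT; after: ALU=1 MUL=1 MEM=0 BR=1, R=2, W=0
[7] BR needs rd=2 wr=0: ok; after: ALU=1 MUL=1 MEM=0 BR=0, R=0, W=0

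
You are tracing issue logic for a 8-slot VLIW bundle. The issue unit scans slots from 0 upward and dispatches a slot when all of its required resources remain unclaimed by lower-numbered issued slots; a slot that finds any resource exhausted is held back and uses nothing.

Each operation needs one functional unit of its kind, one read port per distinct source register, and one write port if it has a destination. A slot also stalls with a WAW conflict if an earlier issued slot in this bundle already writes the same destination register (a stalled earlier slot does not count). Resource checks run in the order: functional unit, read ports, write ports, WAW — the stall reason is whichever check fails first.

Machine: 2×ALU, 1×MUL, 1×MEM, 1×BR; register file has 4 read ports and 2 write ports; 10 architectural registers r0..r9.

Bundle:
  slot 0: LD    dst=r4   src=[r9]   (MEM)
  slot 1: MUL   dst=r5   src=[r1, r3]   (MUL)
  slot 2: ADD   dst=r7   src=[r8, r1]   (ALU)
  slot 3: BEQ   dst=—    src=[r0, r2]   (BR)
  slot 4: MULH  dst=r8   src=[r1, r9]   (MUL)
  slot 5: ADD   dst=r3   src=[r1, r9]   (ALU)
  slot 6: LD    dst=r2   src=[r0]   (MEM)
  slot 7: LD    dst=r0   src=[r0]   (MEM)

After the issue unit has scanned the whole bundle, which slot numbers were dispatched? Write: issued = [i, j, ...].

issued = [0, 1]

  0. MEM→r4 ⇒ go  {2A/1Mu/0Ld/1B | 3r 1w}
  1. MUL→r5 ⇒ go  {2A/0Mu/0Ld/1B | 1r 0w}
  2. ALU→r7 ⇒ no(RD_PORT)  {2A/0Mu/0Ld/1B | 1r 0w}
  3. BR ⇒ no(RD_PORT)  {2A/0Mu/0Ld/1B | 1r 0w}
  4. MUL→r8 ⇒ no(FU)  {2A/0Mu/0Ld/1B | 1r 0w}
  5. ALU→r3 ⇒ no(RD_PORT)  {2A/0Mu/0Ld/1B | 1r 0w}
  6. MEM→r2 ⇒ no(FU)  {2A/0Mu/0Ld/1B | 1r 0w}
  7. MEM→r0 ⇒ no(FU)  {2A/0Mu/0Ld/1B | 1r 0w}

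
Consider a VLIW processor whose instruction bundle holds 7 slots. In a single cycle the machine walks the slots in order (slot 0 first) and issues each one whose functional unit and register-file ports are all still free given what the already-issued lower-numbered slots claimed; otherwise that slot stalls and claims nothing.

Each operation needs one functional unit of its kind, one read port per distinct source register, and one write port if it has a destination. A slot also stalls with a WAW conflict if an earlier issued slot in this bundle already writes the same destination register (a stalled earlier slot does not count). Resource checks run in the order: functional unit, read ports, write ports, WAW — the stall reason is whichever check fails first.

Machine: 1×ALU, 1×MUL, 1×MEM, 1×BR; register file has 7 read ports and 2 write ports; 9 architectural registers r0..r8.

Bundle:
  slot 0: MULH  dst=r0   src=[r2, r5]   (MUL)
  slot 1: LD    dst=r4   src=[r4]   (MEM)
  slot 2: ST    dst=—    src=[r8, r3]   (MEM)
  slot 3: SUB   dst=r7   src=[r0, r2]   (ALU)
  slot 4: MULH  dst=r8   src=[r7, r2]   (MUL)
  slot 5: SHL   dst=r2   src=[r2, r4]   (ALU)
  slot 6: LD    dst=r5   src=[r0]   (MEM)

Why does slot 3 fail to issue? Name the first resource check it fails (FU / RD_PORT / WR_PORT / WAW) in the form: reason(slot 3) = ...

#0 MUL src=r2,r5 dispatched  <A:1 Mu:0 Ld:1 B:1 rd:5 wr:1>
#1 MEM src=r4 dispatched  <A:1 Mu:0 Ld:0 B:1 rd:4 wr:0>
#2 MEM src=r8,r3 held:FU  <A:1 Mu:0 Ld:0 B:1 rd:4 wr:0>
#3 ALU src=r0,r2 held:WR_PORT  <A:1 Mu:0 Ld:0 B:1 rd:4 wr:0>
#4 MUL src=r7,r2 held:FU  <A:1 Mu:0 Ld:0 B:1 rd:4 wr:0>
#5 ALU src=r2,r4 held:WR_PORT  <A:1 Mu:0 Ld:0 B:1 rd:4 wr:0>
#6 MEM src=r0 held:FU  <A:1 Mu:0 Ld:0 B:1 rd:4 wr:0>

reason(slot 3) = WR_PORT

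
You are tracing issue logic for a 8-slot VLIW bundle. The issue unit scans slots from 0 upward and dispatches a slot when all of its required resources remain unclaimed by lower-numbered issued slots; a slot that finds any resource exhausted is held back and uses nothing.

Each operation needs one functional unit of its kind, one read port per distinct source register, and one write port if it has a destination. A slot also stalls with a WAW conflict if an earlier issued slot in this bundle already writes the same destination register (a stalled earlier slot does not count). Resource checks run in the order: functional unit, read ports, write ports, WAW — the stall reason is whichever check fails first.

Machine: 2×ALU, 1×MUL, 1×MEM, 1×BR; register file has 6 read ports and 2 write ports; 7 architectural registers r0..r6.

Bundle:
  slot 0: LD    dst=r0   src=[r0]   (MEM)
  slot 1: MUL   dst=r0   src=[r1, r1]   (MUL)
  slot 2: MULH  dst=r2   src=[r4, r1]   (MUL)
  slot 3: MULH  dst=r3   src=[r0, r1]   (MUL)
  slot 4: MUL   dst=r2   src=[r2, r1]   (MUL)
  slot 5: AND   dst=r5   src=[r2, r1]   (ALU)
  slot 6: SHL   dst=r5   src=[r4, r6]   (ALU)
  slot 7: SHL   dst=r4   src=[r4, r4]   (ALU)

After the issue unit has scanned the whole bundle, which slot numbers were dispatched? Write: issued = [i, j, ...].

[0] MEM needs rd=1 wr=1: ok; after: ALU=2 MUL=1 MEM=0 BR=1, R=5, W=1
[1] MUL needs rd=1 wr=1: WAW; after: ALU=2 MUL=1 MEM=0 BR=1, R=5, W=1
[2] MUL needs rd=2 wr=1: ok; after: ALU=2 MUL=0 MEM=0 BR=1, R=3, W=0
[3] MUL needs rd=2 wr=1: FU; after: ALU=2 MUL=0 MEM=0 BR=1, R=3, W=0
[4] MUL needs rd=2 wr=1: FU; after: ALU=2 MUL=0 MEM=0 BR=1, R=3, W=0
[5] ALU needs rd=2 wr=1: WR_PORT; after: ALU=2 MUL=0 MEM=0 BR=1, R=3, W=0
[6] ALU needs rd=2 wr=1: WR_PORT; after: ALU=2 MUL=0 MEM=0 BR=1, R=3, W=0
[7] ALU needs rd=1 wr=1: WR_PORT; after: ALU=2 MUL=0 MEM=0 BR=1, R=3, W=0

issued = [0, 2]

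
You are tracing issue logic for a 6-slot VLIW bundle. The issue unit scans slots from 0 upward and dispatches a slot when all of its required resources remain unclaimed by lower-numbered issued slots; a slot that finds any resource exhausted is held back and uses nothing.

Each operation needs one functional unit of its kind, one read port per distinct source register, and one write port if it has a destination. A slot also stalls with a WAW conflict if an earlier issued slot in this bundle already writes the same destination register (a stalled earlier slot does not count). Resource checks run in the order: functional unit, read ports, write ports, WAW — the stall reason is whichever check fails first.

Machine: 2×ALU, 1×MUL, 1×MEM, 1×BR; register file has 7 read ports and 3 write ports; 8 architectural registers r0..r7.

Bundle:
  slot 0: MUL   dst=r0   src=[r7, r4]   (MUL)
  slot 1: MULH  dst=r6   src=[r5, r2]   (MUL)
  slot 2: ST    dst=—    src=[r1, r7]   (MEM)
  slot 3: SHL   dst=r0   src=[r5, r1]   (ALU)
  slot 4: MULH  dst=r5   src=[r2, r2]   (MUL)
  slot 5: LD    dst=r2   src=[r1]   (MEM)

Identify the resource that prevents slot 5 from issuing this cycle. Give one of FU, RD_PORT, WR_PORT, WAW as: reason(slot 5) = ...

reason(slot 5) = FU

(0) want 1×MUL +2rd +1wr — yes → AL2|MU0|ME1|BR1|rd5|wr2
(1) want 1×MUL +2rd +1wr — FU → AL2|MU0|ME1|BR1|rd5|wr2
(2) want 1×MEM +2rd +0wr — yes → AL2|MU0|ME0|BR1|rd3|wr2
(3) want 1×ALU +2rd +1wr — WAW → AL2|MU0|ME0|BR1|rd3|wr2
(4) want 1×MUL +1rd +1wr — FU → AL2|MU0|ME0|BR1|rd3|wr2
(5) want 1×MEM +1rd +1wr — FU → AL2|MU0|ME0|BR1|rd3|wr2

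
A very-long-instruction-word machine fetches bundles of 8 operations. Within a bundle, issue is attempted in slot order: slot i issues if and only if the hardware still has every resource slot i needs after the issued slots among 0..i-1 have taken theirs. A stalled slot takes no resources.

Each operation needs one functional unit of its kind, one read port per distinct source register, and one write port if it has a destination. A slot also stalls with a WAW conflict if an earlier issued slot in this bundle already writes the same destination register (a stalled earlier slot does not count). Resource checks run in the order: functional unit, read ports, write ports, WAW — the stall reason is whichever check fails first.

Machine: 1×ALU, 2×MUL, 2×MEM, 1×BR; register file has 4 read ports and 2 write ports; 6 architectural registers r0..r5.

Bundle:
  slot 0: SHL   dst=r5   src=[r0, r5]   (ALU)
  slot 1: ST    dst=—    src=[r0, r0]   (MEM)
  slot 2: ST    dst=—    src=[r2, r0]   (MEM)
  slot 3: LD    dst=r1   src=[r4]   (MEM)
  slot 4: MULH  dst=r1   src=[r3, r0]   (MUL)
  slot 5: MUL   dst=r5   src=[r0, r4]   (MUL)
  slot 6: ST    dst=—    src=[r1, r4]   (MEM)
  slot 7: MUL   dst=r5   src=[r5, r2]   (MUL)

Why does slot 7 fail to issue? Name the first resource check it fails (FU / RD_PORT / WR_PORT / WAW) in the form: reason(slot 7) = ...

reason(slot 7) = RD_PORT

(0) want 1×ALU +2rd +1wr — yes → AL0|MU2|ME2|BR1|rd2|wr1
(1) want 1×MEM +1rd +0wr — yes → AL0|MU2|ME1|BR1|rd1|wr1
(2) want 1×MEM +2rd +0wr — RD_PORT → AL0|MU2|ME1|BR1|rd1|wr1
(3) want 1×MEM +1rd +1wr — yes → AL0|MU2|ME0|BR1|rd0|wr0
(4) want 1×MUL +2rd +1wr — RD_PORT → AL0|MU2|ME0|BR1|rd0|wr0
(5) want 1×MUL +2rd +1wr — RD_PORT → AL0|MU2|ME0|BR1|rd0|wr0
(6) want 1×MEM +2rd +0wr — FU → AL0|MU2|ME0|BR1|rd0|wr0
(7) want 1×MUL +2rd +1wr — RD_PORT → AL0|MU2|ME0|BR1|rd0|wr0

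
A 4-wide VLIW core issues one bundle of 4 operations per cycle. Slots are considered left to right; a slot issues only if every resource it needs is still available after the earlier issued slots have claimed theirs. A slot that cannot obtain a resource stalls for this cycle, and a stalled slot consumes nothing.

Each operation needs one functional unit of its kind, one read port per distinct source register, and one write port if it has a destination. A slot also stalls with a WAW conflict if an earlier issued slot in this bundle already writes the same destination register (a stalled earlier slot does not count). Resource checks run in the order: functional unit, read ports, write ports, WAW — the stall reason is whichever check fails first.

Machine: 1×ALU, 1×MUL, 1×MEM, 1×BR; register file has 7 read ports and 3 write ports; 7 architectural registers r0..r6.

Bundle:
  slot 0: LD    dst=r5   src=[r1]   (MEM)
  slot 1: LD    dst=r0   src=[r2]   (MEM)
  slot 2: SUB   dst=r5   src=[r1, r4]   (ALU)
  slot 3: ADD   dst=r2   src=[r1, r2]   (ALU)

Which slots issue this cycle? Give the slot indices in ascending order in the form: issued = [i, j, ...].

issued = [0, 3]

slot 0 (MEM): ISSUE — free A1,Mu1,Ld0,B1 rp6 wp2
slot 1 (MEM): stall FU — free A1,Mu1,Ld0,B1 rp6 wp2
slot 2 (ALU): stall WAW — free A1,Mu1,Ld0,B1 rp6 wp2
slot 3 (ALU): ISSUE — free A0,Mu1,Ld0,B1 rp4 wp1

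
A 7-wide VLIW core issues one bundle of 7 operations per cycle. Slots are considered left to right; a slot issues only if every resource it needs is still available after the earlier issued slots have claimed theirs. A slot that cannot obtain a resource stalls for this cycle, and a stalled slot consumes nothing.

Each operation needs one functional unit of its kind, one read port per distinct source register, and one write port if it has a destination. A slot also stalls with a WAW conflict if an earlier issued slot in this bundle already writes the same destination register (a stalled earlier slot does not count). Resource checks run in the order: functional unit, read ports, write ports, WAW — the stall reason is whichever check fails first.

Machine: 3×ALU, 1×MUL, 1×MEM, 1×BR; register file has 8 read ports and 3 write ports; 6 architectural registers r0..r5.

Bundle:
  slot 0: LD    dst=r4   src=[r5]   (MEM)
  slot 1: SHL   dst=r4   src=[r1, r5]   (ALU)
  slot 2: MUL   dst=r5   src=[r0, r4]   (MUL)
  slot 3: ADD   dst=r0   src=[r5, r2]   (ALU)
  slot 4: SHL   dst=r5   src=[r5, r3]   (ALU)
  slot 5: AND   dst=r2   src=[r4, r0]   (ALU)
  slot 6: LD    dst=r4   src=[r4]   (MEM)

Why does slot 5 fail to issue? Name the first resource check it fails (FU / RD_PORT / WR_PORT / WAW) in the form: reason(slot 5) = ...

reason(slot 5) = WR_PORT

#0 MEM src=r5 dispatched  <A:3 Mu:1 Ld:0 B:1 rd:7 wr:2>
#1 ALU src=r1,r5 held:WAW  <A:3 Mu:1 Ld:0 B:1 rd:7 wr:2>
#2 MUL src=r0,r4 dispatched  <A:3 Mu:0 Ld:0 B:1 rd:5 wr:1>
#3 ALU src=r5,r2 dispatched  <A:2 Mu:0 Ld:0 B:1 rd:3 wr:0>
#4 ALU src=r5,r3 held:WR_PORT  <A:2 Mu:0 Ld:0 B:1 rd:3 wr:0>
#5 ALU src=r4,r0 held:WR_PORT  <A:2 Mu:0 Ld:0 B:1 rd:3 wr:0>
#6 MEM src=r4 held:FU  <A:2 Mu:0 Ld:0 B:1 rd:3 wr:0>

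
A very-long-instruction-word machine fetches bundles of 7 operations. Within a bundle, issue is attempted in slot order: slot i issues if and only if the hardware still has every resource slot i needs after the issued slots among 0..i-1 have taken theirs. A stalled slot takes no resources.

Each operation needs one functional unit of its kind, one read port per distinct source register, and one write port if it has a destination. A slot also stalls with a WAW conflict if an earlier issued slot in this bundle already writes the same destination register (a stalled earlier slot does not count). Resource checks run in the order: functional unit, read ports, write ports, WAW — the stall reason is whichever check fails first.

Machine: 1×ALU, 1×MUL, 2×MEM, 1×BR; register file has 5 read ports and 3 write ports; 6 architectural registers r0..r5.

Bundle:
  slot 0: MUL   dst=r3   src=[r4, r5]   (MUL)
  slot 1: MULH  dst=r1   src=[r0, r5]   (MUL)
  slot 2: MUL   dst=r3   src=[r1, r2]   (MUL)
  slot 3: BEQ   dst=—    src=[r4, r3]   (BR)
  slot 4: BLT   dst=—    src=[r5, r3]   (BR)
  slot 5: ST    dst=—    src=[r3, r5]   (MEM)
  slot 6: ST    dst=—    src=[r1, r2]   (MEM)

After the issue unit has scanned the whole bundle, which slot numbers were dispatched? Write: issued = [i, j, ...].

issued = [0, 3]

  0. MUL→r3 ⇒ go  {1A/0Mu/2Ld/1B | 3r 2w}
  1. MUL→r1 ⇒ no(FU)  {1A/0Mu/2Ld/1B | 3r 2w}
  2. MUL→r3 ⇒ no(FU)  {1A/0Mu/2Ld/1B | 3r 2w}
  3. BR ⇒ go  {1A/0Mu/2Ld/0B | 1r 2w}
  4. BR ⇒ no(FU)  {1A/0Mu/2Ld/0B | 1r 2w}
  5. MEM ⇒ no(RD_PORT)  {1A/0Mu/2Ld/0B | 1r 2w}
  6. MEM ⇒ no(RD_PORT)  {1A/0Mu/2Ld/0B | 1r 2w}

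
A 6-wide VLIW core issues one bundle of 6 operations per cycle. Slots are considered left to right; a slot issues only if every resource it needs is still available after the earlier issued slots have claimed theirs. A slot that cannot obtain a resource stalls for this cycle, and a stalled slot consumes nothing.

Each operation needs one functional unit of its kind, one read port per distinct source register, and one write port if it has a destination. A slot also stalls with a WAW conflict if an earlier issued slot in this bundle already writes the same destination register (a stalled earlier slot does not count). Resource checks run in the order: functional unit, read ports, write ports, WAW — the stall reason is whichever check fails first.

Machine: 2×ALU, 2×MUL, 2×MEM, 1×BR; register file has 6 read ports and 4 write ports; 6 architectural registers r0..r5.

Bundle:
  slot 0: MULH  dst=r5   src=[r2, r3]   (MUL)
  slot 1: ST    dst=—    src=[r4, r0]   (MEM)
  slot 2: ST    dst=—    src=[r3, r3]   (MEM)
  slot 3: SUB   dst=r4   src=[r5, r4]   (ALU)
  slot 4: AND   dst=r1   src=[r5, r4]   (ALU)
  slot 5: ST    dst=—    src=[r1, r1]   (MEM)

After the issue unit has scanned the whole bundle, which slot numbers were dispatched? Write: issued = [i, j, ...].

  0. MUL→r5 ⇒ go  {2A/1Mu/2Ld/1B | 4r 3w}
  1. MEM ⇒ go  {2A/1Mu/1Ld/1B | 2r 3w}
  2. MEM ⇒ go  {2A/1Mu/0Ld/1B | 1r 3w}
  3. ALU→r4 ⇒ no(RD_PORT)  {2A/1Mu/0Ld/1B | 1r 3w}
  4. ALU→r1 ⇒ no(RD_PORT)  {2A/1Mu/0Ld/1B | 1r 3w}
  5. MEM ⇒ no(FU)  {2A/1Mu/0Ld/1B | 1r 3w}

issued = [0, 1, 2]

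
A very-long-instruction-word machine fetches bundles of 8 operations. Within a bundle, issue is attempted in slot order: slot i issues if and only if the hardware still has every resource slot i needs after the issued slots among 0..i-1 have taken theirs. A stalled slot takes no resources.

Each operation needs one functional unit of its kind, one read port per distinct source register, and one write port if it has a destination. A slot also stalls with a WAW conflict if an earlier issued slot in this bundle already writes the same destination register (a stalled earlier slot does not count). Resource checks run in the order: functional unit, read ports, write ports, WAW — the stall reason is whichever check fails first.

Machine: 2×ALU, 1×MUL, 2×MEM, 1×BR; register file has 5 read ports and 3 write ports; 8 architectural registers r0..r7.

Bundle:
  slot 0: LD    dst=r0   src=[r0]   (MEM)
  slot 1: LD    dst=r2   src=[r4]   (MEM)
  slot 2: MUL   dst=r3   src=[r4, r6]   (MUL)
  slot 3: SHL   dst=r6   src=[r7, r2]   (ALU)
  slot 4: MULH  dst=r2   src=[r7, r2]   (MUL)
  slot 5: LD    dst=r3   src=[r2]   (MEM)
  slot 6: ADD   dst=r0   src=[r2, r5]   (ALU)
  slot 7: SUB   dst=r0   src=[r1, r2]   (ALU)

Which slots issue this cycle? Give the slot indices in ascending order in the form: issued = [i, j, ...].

issued = [0, 1, 2]

(0) want 1×MEM +1rd +1wr — yes → AL2|MU1|ME1|BR1|rd4|wr2
(1) want 1×MEM +1rd +1wr — yes → AL2|MU1|ME0|BR1|rd3|wr1
(2) want 1×MUL +2rd +1wr — yes → AL2|MU0|ME0|BR1|rd1|wr0
(3) want 1×ALU +2rd +1wr — RD_PORT → AL2|MU0|ME0|BR1|rd1|wr0
(4) want 1×MUL +2rd +1wr — FU → AL2|MU0|ME0|BR1|rd1|wr0
(5) want 1×MEM +1rd +1wr — FU → AL2|MU0|ME0|BR1|rd1|wr0
(6) want 1×ALU +2rd +1wr — RD_PORT → AL2|MU0|ME0|BR1|rd1|wr0
(7) want 1×ALU +2rd +1wr — RD_PORT → AL2|MU0|ME0|BR1|rd1|wr0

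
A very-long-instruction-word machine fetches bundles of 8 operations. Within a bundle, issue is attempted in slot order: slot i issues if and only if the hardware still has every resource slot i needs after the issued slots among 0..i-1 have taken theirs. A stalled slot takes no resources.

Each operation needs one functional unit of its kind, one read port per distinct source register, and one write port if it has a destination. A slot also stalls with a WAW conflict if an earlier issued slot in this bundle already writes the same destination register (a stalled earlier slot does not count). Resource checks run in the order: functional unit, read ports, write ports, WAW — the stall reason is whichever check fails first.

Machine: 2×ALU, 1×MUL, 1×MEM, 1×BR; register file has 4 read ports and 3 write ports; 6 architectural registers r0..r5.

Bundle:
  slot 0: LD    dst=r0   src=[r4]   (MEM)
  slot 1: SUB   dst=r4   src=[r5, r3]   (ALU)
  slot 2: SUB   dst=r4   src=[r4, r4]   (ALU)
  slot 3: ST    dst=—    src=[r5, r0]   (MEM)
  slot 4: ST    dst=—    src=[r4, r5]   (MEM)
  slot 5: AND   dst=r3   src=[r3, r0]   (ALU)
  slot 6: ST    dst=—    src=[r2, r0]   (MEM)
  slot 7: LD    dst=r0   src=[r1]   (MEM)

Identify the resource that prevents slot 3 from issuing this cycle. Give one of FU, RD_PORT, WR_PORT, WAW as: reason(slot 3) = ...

reason(slot 3) = FU

[0] MEM needs rd=1 wr=1: ok; after: ALU=2 MUL=1 MEM=0 BR=1, R=3, W=2
[1] ALU needs rd=2 wr=1: ok; after: ALU=1 MUL=1 MEM=0 BR=1, R=1, W=1
[2] ALU needs rd=1 wr=1: WAW; after: ALU=1 MUL=1 MEM=0 BR=1, R=1, W=1
[3] MEM needs rd=2 wr=0: FU; after: ALU=1 MUL=1 MEM=0 BR=1, R=1, W=1
[4] MEM needs rd=2 wr=0: FU; after: ALU=1 MUL=1 MEM=0 BR=1, R=1, W=1
[5] ALU needs rd=2 wr=1: RD_PORT; after: ALU=1 MUL=1 MEM=0 BR=1, R=1, W=1
[6] MEM needs rd=2 wr=0: FU; after: ALU=1 MUL=1 MEM=0 BR=1, R=1, W=1
[7] MEM needs rd=1 wr=1: FU; after: ALU=1 MUL=1 MEM=0 BR=1, R=1, W=1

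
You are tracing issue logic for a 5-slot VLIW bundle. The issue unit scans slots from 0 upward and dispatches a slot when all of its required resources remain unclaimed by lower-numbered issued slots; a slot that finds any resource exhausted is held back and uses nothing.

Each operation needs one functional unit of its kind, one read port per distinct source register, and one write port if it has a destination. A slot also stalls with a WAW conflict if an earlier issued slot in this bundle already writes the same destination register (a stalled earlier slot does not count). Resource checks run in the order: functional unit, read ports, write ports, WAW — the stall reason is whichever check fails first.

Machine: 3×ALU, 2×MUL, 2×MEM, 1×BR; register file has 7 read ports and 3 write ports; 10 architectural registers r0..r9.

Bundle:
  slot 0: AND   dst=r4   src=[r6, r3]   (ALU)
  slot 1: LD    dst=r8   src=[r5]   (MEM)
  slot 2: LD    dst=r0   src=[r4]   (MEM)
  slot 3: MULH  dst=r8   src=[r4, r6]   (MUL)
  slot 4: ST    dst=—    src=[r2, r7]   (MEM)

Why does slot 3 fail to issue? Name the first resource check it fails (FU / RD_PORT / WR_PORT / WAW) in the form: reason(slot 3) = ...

reason(slot 3) = WR_PORT

(0) want 1×ALU +2rd +1wr — yes → AL2|MU2|ME2|BR1|rd5|wr2
(1) want 1×MEM +1rd +1wr — yes → AL2|MU2|ME1|BR1|rd4|wr1
(2) want 1×MEM +1rd +1wr — yes → AL2|MU2|ME0|BR1|rd3|wr0
(3) want 1×MUL +2rd +1wr — WR_PORT → AL2|MU2|ME0|BR1|rd3|wr0
(4) want 1×MEM +2rd +0wr — FU → AL2|MU2|ME0|BR1|rd3|wr0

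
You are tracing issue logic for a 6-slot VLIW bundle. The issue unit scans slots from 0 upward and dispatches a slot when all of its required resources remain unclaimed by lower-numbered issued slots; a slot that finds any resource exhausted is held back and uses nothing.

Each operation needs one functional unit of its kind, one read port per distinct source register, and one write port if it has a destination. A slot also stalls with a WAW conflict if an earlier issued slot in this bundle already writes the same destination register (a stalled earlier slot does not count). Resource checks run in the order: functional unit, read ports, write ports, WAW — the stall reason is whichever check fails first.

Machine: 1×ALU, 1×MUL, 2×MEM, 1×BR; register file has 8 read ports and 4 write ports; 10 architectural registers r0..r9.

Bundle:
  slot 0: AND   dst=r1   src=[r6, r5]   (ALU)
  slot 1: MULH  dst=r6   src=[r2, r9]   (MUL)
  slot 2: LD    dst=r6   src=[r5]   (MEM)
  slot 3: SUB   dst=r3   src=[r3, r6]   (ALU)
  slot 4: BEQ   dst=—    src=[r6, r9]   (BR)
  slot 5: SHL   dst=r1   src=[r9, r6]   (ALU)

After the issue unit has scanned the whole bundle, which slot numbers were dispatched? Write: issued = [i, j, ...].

issued = [0, 1, 4]

  0. ALU→r1 ⇒ go  {0A/1Mu/2Ld/1B | 6r 3w}
  1. MUL→r6 ⇒ go  {0A/0Mu/2Ld/1B | 4r 2w}
  2. MEM→r6 ⇒ no(WAW)  {0A/0Mu/2Ld/1B | 4r 2w}
  3. ALU→r3 ⇒ no(FU)  {0A/0Mu/2Ld/1B | 4r 2w}
  4. BR ⇒ go  {0A/0Mu/2Ld/0B | 2r 2w}
  5. ALU→r1 ⇒ no(FU)  {0A/0Mu/2Ld/0B | 2r 2w}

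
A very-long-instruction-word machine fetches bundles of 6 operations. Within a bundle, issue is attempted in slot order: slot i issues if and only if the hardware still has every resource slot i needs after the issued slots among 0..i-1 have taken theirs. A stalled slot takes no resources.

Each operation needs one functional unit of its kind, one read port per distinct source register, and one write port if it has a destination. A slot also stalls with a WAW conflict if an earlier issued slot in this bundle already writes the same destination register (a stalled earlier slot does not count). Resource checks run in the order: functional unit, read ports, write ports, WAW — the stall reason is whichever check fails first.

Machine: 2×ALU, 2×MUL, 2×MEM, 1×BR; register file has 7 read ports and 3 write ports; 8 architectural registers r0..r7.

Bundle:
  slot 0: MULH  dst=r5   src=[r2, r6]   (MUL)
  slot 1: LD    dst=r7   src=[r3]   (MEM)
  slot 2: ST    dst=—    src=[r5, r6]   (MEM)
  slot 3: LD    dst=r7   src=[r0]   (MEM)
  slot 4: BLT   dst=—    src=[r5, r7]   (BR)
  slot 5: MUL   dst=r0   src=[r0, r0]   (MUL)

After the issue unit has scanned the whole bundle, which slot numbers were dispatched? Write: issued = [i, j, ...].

slot 0 (MUL): ISSUE — free A2,Mu1,Ld2,B1 rp5 wp2
slot 1 (MEM): ISSUE — free A2,Mu1,Ld1,B1 rp4 wp1
slot 2 (MEM): ISSUE — free A2,Mu1,Ld0,B1 rp2 wp1
slot 3 (MEM): stall FU — free A2,Mu1,Ld0,B1 rp2 wp1
slot 4 (BR): ISSUE — free A2,Mu1,Ld0,B0 rp0 wp1
slot 5 (MUL): stall RD_PORT — free A2,Mu1,Ld0,B0 rp0 wp1

issued = [0, 1, 2, 4]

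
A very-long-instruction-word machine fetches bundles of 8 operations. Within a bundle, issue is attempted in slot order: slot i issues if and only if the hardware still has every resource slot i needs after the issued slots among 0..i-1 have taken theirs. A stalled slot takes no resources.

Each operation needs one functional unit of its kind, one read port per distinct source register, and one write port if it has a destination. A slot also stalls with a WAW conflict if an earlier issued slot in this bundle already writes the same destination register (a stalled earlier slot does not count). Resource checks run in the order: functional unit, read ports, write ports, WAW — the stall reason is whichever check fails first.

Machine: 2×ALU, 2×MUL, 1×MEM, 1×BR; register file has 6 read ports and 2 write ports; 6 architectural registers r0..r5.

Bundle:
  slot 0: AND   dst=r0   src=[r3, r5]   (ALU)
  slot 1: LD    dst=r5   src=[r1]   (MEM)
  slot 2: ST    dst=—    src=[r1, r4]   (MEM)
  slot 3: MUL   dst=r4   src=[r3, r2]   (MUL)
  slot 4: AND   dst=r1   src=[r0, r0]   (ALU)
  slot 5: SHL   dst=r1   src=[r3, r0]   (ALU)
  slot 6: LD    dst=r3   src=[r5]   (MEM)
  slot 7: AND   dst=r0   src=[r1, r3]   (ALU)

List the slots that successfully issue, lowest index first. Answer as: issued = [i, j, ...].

issued = [0, 1]

[0] ALU needs rd=2 wr=1: ok; after: ALU=1 MUL=2 MEM=1 BR=1, R=4, W=1
[1] MEM needs rd=1 wr=1: ok; after: ALU=1 MUL=2 MEM=0 BR=1, R=3, W=0
[2] MEM needs rd=2 wr=0: FU; after: ALU=1 MUL=2 MEM=0 BR=1, R=3, W=0
[3] MUL needs rd=2 wr=1: WR_PORT; after: ALU=1 MUL=2 MEM=0 BR=1, R=3, W=0
[4] ALU needs rd=1 wr=1: WR_PORT; after: ALU=1 MUL=2 MEM=0 BR=1, R=3, W=0
[5] ALU needs rd=2 wr=1: WR_PORT; after: ALU=1 MUL=2 MEM=0 BR=1, R=3, W=0
[6] MEM needs rd=1 wr=1: FU; after: ALU=1 MUL=2 MEM=0 BR=1, R=3, W=0
[7] ALU needs rd=2 wr=1: WR_PORT; after: ALU=1 MUL=2 MEM=0 BR=1, R=3, W=0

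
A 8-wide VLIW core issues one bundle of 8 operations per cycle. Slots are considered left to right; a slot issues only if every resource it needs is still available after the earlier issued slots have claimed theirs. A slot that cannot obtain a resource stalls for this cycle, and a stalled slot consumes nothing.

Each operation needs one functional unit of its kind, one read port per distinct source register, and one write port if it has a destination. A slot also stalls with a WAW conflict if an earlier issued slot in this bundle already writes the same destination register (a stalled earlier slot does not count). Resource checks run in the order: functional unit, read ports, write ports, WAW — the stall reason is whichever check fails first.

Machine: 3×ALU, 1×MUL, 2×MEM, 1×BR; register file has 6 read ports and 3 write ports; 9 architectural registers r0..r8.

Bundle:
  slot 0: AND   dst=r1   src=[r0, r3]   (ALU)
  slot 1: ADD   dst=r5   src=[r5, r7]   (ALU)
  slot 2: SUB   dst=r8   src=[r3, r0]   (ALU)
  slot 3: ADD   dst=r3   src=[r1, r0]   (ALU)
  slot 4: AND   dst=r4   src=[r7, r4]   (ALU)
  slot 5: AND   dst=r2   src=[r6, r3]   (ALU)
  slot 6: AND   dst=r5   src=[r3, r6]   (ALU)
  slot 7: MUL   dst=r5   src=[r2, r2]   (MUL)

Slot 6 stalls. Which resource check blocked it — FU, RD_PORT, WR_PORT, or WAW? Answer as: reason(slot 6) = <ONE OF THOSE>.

  0. ALU→r1 ⇒ go  {2A/1Mu/2Ld/1B | 4r 2w}
  1. ALU→r5 ⇒ go  {1A/1Mu/2Ld/1B | 2r 1w}
  2. ALU→r8 ⇒ go  {0A/1Mu/2Ld/1B | 0r 0w}
  3. ALU→r3 ⇒ no(FU)  {0A/1Mu/2Ld/1B | 0r 0w}
  4. ALU→r4 ⇒ no(FU)  {0A/1Mu/2Ld/1B | 0r 0w}
  5. ALU→r2 ⇒ no(FU)  {0A/1Mu/2Ld/1B | 0r 0w}
  6. ALU→r5 ⇒ no(FU)  {0A/1Mu/2Ld/1B | 0r 0w}
  7. MUL→r5 ⇒ no(RD_PORT)  {0A/1Mu/2Ld/1B | 0r 0w}

reason(slot 6) = FU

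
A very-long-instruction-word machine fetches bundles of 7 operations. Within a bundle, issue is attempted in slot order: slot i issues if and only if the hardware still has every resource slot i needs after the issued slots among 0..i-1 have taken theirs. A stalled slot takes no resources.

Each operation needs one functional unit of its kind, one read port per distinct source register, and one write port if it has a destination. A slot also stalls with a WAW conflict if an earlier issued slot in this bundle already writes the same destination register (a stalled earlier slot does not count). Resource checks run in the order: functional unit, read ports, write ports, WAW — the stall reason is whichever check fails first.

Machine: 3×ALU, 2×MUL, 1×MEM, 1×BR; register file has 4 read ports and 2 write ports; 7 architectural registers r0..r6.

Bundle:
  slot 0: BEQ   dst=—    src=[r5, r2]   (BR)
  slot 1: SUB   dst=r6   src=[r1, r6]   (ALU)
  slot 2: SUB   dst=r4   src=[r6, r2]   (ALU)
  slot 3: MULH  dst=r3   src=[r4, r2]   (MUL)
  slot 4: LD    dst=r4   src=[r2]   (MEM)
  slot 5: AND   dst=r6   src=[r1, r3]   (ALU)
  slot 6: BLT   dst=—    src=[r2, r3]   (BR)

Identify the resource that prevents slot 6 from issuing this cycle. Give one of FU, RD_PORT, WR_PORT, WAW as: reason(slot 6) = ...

(0) want 1×BR +2rd +0wr — yes → AL3|MU2|ME1|BR0|rd2|wr2
(1) want 1×ALU +2rd +1wr — yes → AL2|MU2|ME1|BR0|rd0|wr1
(2) want 1×ALU +2rd +1wr — RD_PORT → AL2|MU2|ME1|BR0|rd0|wr1
(3) want 1×MUL +2rd +1wr — RD_PORT → AL2|MU2|ME1|BR0|rd0|wr1
(4) want 1×MEM +1rd +1wr — RD_PORT → AL2|MU2|ME1|BR0|rd0|wr1
(5) want 1×ALU +2rd +1wr — RD_PORT → AL2|MU2|ME1|BR0|rd0|wr1
(6) want 1×BR +2rd +0wr — FU → AL2|MU2|ME1|BR0|rd0|wr1

reason(slot 6) = FU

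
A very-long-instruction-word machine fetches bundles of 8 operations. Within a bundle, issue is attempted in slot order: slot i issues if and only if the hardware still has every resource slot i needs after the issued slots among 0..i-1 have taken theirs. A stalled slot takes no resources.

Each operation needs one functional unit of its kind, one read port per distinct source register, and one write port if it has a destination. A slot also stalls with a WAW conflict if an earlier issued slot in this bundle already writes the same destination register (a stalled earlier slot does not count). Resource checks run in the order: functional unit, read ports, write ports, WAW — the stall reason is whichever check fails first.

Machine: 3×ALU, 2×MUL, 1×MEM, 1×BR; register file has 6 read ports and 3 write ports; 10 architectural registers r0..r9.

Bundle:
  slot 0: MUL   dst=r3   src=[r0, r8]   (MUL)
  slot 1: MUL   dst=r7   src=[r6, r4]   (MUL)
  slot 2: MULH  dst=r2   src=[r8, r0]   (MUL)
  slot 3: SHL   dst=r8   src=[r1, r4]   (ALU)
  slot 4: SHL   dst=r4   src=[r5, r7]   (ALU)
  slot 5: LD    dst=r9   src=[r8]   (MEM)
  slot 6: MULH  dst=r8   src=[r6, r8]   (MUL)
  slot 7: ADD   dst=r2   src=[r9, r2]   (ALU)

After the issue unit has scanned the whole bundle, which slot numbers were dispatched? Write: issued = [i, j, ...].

issued = [0, 1, 3]

slot 0 (MUL): ISSUE — free A3,Mu1,Ld1,B1 rp4 wp2
slot 1 (MUL): ISSUE — free A3,Mu0,Ld1,B1 rp2 wp1
slot 2 (MUL): stall FU — free A3,Mu0,Ld1,B1 rp2 wp1
slot 3 (ALU): ISSUE — free A2,Mu0,Ld1,B1 rp0 wp0
slot 4 (ALU): stall RD_PORT — free A2,Mu0,Ld1,B1 rp0 wp0
slot 5 (MEM): stall RD_PORT — free A2,Mu0,Ld1,B1 rp0 wp0
slot 6 (MUL): stall FU — free A2,Mu0,Ld1,B1 rp0 wp0
slot 7 (ALU): stall RD_PORT — free A2,Mu0,Ld1,B1 rp0 wp0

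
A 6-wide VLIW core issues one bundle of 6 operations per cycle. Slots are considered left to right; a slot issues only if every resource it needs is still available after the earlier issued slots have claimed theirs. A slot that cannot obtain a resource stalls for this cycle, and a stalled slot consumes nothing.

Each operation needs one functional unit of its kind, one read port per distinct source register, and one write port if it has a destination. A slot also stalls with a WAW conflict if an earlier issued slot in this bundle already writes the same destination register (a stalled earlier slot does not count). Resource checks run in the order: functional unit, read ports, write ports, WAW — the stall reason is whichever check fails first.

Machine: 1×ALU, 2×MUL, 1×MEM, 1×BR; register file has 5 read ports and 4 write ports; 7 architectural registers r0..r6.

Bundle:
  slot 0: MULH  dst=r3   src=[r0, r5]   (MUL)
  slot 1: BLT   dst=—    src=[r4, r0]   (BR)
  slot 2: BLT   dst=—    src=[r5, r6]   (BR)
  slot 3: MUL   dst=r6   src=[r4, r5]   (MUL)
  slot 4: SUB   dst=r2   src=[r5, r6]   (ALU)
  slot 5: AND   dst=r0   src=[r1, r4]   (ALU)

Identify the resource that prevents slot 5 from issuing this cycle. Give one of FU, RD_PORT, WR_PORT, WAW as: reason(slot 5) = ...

reason(slot 5) = RD_PORT

(0) want 1×MUL +2rd +1wr — yes → AL1|MU1|ME1|BR1|rd3|wr3
(1) want 1×BR +2rd +0wr — yes → AL1|MU1|ME1|BR0|rd1|wr3
(2) want 1×BR +2rd +0wr — FU → AL1|MU1|ME1|BR0|rd1|wr3
(3) want 1×MUL +2rd +1wr — RD_PORT → AL1|MU1|ME1|BR0|rd1|wr3
(4) want 1×ALU +2rd +1wr — RD_PORT → AL1|MU1|ME1|BR0|rd1|wr3
(5) want 1×ALU +2rd +1wr — RD_PORT → AL1|MU1|ME1|BR0|rd1|wr3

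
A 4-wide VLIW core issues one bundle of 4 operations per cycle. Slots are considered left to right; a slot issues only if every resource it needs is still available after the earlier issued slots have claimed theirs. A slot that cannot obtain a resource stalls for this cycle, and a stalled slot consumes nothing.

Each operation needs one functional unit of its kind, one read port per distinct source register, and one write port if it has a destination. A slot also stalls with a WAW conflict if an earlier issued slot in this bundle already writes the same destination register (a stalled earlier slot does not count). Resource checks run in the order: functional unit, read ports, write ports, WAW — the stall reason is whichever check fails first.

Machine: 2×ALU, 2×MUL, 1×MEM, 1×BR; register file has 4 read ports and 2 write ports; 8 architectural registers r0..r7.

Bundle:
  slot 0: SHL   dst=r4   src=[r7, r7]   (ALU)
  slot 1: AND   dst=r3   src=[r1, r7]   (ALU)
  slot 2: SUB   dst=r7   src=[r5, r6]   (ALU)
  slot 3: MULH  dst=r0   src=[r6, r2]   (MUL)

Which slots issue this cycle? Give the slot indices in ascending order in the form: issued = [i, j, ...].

issued = [0, 1]

  0. ALU→r4 ⇒ go  {1A/2Mu/1Ld/1B | 3r 1w}
  1. ALU→r3 ⇒ go  {0A/2Mu/1Ld/1B | 1r 0w}
  2. ALU→r7 ⇒ no(FU)  {0A/2Mu/1Ld/1B | 1r 0w}
  3. MUL→r0 ⇒ no(RD_PORT)  {0A/2Mu/1Ld/1B | 1r 0w}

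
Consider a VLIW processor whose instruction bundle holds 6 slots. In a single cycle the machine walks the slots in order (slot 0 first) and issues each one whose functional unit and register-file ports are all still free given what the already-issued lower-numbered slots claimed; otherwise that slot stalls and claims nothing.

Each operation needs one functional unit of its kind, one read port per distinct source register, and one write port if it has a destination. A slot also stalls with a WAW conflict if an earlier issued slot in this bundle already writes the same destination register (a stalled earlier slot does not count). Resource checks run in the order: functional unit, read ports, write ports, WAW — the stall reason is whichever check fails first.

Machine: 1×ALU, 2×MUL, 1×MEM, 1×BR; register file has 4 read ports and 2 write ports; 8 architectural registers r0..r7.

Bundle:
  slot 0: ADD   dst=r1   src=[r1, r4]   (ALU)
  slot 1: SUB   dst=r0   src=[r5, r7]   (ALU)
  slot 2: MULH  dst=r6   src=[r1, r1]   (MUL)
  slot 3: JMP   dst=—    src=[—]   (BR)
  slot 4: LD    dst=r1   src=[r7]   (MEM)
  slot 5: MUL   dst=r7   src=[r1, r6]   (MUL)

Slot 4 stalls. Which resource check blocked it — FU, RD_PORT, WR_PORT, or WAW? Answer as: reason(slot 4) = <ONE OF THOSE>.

#0 ALU src=r1,r4 dispatched  <A:0 Mu:2 Ld:1 B:1 rd:2 wr:1>
#1 ALU src=r5,r7 held:FU  <A:0 Mu:2 Ld:1 B:1 rd:2 wr:1>
#2 MUL src=r1,r1 dispatched  <A:0 Mu:1 Ld:1 B:1 rd:1 wr:0>
#3 BR src=- dispatched  <A:0 Mu:1 Ld:1 B:0 rd:1 wr:0>
#4 MEM src=r7 held:WR_PORT  <A:0 Mu:1 Ld:1 B:0 rd:1 wr:0>
#5 MUL src=r1,r6 held:RD_PORT  <A:0 Mu:1 Ld:1 B:0 rd:1 wr:0>

reason(slot 4) = WR_PORT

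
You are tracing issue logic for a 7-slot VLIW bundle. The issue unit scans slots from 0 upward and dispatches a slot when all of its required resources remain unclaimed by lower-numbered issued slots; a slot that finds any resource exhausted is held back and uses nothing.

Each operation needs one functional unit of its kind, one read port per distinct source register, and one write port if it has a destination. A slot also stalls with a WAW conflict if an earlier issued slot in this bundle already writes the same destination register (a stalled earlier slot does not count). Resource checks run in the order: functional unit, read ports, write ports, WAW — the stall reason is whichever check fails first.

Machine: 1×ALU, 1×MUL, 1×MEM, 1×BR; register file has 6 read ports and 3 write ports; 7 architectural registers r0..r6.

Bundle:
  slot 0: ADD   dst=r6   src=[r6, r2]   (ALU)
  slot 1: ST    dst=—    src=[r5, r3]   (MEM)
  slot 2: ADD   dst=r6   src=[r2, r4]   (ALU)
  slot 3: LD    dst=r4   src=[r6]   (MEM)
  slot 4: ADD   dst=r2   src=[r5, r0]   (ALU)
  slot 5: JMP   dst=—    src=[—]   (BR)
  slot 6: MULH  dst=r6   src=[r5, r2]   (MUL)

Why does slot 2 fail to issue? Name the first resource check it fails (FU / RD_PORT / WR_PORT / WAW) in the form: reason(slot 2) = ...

[0] ALU needs rd=2 wr=1: ok; after: ALU=0 MUL=1 MEM=1 BR=1, R=4, W=2
[1] MEM needs rd=2 wr=0: ok; after: ALU=0 MUL=1 MEM=0 BR=1, R=2, W=2
[2] ALU needs rd=2 wr=1: FU; after: ALU=0 MUL=1 MEM=0 BR=1, R=2, W=2
[3] MEM needs rd=1 wr=1: FU; after: ALU=0 MUL=1 MEM=0 BR=1, R=2, W=2
[4] ALU needs rd=2 wr=1: FU; after: ALU=0 MUL=1 MEM=0 BR=1, R=2, W=2
[5] BR needs rd=0 wr=0: ok; after: ALU=0 MUL=1 MEM=0 BR=0, R=2, W=2
[6] MUL needs rd=2 wr=1: WAW; after: ALU=0 MUL=1 MEM=0 BR=0, R=2, W=2

reason(slot 2) = FU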